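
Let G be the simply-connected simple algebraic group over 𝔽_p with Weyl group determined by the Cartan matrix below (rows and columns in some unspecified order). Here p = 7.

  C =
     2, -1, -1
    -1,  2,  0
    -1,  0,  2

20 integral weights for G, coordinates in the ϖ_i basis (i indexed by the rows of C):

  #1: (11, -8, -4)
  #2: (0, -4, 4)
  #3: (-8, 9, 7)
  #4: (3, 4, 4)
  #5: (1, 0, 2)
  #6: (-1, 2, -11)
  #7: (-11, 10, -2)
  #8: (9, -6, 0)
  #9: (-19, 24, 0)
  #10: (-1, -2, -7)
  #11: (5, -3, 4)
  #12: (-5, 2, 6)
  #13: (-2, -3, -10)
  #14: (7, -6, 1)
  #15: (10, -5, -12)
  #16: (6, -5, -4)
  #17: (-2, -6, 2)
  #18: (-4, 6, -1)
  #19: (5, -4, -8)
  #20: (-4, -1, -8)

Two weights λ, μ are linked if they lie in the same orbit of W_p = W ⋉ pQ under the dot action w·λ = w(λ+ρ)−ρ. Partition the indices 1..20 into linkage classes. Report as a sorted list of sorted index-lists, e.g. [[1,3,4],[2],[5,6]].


Type A_3, rank 3, |W|=24; reorder rows/cols to standard.

Ā_7 reps of the 20 weights (A_3, coords as presented):

  1: (0, 2, 2);  2: (2, 1, 3);  3: (3, 1, 3);  4: (0, 2, 2);  5: (2, 1, 3);  6: (0, 4, 3);  7: (3, 1, 3);  8: (2, 1, 3);  9: (3, 1, 3);  10: (0, 6, 1);  11: (2, 2, 1);  12: (3, 1, 3);  13: (2, 2, 1);  14: (2, 2, 1);  15: (0, 4, 3);  16: (0, 4, 3);  17: (2, 1, 3);  18: (0, 4, 3);  19: (3, 1, 3);  20: (0, 4, 3)

Linkage partition of the 20 weights (6 classes, p=7):

[[1, 4], [2, 5, 8, 17], [3, 7, 9, 12, 19], [6, 15, 16, 18, 20], [10], [11, 13, 14]]


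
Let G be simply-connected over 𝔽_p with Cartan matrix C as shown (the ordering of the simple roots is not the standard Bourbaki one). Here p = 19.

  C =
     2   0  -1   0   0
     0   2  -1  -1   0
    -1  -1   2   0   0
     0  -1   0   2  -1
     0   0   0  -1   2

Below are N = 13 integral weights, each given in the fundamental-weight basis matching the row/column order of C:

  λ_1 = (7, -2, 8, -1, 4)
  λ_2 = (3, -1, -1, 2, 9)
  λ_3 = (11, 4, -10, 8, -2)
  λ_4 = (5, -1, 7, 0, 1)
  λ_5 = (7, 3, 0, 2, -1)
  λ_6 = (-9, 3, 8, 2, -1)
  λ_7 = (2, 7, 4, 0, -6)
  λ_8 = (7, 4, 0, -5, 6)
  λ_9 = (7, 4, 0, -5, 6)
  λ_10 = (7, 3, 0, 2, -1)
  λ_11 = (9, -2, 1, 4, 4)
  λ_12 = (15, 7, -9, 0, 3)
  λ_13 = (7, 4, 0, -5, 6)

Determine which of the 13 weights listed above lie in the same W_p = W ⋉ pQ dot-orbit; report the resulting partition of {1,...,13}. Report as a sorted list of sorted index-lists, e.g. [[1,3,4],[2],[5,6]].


Type A_5, rank 5, |W|=720; reorder rows/cols to standard.

W_19-reps of the 13 weights in Ā_19 (same 5-coord order as C):

    λ_1+ρ ↦ (6, 0, 8, 1, 2)
    λ_2+ρ ↦ (4, 0, 0, 3, 10)
    λ_3+ρ ↦ (3, 4, 5, 4, 1)
    λ_4+ρ ↦ (6, 0, 8, 1, 2)
    λ_5+ρ ↦ (8, 4, 1, 3, 0)
    λ_6+ρ ↦ (8, 4, 1, 3, 0)
    λ_7+ρ ↦ (3, 4, 5, 4, 1)
    λ_8+ρ ↦ (8, 1, 1, 4, 3)
    λ_9+ρ ↦ (8, 1, 1, 4, 3)
    λ_10+ρ ↦ (8, 4, 1, 3, 0)
    λ_11+ρ ↦ (8, 1, 1, 4, 3)
    λ_12+ρ ↦ (6, 0, 8, 1, 2)
    λ_13+ρ ↦ (8, 1, 1, 4, 3)

5 distinct reps among the 13 weights ⇒ 5 W_19-linkage classes:

[[1, 4, 12], [2], [3, 7], [5, 6, 10], [8, 9, 11, 13]]


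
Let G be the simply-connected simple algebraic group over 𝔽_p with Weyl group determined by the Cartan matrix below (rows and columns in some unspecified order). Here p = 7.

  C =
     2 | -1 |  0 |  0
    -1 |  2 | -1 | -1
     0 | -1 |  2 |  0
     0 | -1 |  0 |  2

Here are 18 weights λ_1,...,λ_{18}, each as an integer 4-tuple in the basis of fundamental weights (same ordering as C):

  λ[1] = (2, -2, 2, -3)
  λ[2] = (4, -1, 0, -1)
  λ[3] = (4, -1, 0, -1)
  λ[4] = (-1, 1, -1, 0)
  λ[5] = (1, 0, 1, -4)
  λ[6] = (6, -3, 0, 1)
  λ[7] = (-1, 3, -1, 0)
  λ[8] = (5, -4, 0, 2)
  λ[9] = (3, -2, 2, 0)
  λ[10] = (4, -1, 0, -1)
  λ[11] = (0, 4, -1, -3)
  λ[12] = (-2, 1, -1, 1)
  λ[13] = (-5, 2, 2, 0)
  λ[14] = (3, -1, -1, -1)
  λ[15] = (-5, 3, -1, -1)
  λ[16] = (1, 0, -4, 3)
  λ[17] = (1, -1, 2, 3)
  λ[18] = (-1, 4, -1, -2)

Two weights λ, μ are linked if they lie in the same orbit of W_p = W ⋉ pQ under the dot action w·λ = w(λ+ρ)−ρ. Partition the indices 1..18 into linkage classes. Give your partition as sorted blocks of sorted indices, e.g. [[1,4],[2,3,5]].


Cartan matrix: type D_4 (|W|=192); un-permuting the 4 rows.

Each λ_j+ρ reduced to Ā_7; 4-tuples below use C's row order:

  λ_1 → (0, 2, 0, 1) · λ_2 → (5, 0, 1, 0) · λ_3 → (5, 0, 1, 0) · λ_4 → (0, 2, 0, 1) · λ_5 → (0, 2, 0, 1) · λ_6 → (5, 0, 1, 0) · λ_7 → (0, 2, 0, 1) · λ_8 → (3, 1, 2, 0) · λ_9 → (3, 1, 2, 0) · λ_10 → (5, 0, 1, 0) · λ_11 → (1, 1, 0, 2) · λ_12 → (1, 1, 0, 2) · λ_13 → (3, 1, 2, 0) · λ_14 → (4, 0, 0, 0) · λ_15 → (4, 0, 0, 0) · λ_16 → (0, 2, 1, 2) · λ_17 → (0, 2, 1, 2) · λ_18 → (0, 2, 0, 1)

Partition of {1..18} into 6 W_7-dot-orbits:

[[1, 4, 5, 7, 18], [2, 3, 6, 10], [8, 9, 13], [11, 12], [14, 15], [16, 17]]


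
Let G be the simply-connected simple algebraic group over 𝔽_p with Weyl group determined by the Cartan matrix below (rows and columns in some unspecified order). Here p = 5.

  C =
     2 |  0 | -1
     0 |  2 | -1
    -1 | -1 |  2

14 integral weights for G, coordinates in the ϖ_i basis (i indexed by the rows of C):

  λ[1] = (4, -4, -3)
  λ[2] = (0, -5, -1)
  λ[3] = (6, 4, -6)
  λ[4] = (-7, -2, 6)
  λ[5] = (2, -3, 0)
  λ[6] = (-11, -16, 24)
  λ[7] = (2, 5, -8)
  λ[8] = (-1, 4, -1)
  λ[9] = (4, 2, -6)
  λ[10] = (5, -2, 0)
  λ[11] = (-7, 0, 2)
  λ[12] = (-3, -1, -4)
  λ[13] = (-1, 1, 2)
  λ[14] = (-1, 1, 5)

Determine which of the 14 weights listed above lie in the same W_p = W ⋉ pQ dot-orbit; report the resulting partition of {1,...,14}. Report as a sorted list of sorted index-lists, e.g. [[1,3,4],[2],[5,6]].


Type A_3, rank 3, |W|=24; reorder rows/cols to standard.

Each λ_j+ρ reduced to Ā_5; 3-tuples below use C's row order:

  λ_1+ρ ↦ (0, 2, 3)
  λ_2+ρ ↦ (3, 0, 1)
  λ_3+ρ ↦ (0, 2, 3)
  λ_4+ρ ↦ (3, 0, 1)
  λ_5+ρ ↦ (2, 1, 1)
  λ_6+ρ ↦ (0, 5, 0)
  λ_7+ρ ↦ (2, 1, 1)
  λ_8+ρ ↦ (0, 5, 0)
  λ_9+ρ ↦ (0, 2, 3)
  λ_10+ρ ↦ (3, 0, 1)
  λ_11+ρ ↦ (2, 1, 1)
  λ_12+ρ ↦ (0, 2, 3)
  λ_13+ρ ↦ (0, 2, 3)
  λ_14+ρ ↦ (2, 0, 2)

Linkage partition of the 14 weights (5 classes, p=5):

[[1, 3, 9, 12, 13], [2, 4, 10], [5, 7, 11], [6, 8], [14]]


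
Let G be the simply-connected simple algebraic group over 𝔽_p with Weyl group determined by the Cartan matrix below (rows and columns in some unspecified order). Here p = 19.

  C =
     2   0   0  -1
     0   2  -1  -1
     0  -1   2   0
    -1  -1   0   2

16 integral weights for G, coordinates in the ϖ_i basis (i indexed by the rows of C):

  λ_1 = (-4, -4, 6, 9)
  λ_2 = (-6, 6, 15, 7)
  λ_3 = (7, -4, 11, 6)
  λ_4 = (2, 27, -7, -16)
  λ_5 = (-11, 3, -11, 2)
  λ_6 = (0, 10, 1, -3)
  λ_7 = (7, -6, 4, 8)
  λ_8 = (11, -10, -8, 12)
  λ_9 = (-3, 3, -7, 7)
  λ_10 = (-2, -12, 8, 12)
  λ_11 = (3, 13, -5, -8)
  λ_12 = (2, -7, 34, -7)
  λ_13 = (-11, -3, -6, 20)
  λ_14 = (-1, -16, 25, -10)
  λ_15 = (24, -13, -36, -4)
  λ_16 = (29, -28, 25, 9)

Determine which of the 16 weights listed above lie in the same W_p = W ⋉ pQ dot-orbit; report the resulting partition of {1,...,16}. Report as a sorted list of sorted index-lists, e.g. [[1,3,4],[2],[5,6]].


Type A_4, rank 4, |W|=120; reorder rows/cols to standard.

Folding the 16 weights λ_j+ρ into Ā_19 (reps in the given 4-coord order):

    λ_1+ρ ↦ (3, 3, 4, 4)
    λ_2+ρ ↦ (3, 3, 4, 4)
    λ_3+ρ ↦ (3, 3, 4, 4)
    λ_4+ρ ↦ (3, 4, 3, 3)
    λ_5+ρ ↦ (3, 4, 3, 3)
    λ_6+ρ ↦ (1, 9, 2, 1)
    λ_7+ρ ↦ (8, 5, 0, 4)
    λ_8+ρ ↦ (3, 4, 3, 3)
    λ_9+ρ ↦ (2, 2, 4, 4)
    λ_10+ρ ↦ (1, 9, 2, 1)
    λ_11+ρ ↦ (3, 3, 4, 4)
    λ_12+ρ ↦ (3, 4, 3, 3)
    λ_13+ρ ↦ (8, 5, 0, 4)
    λ_14+ρ ↦ (8, 5, 0, 4)
    λ_15+ρ ↦ (3, 4, 3, 3)
    λ_16+ρ ↦ (1, 9, 2, 1)

Linkage partition of the 16 weights (5 classes, p=19):

[[1, 2, 3, 11], [4, 5, 8, 12, 15], [6, 10, 16], [7, 13, 14], [9]]


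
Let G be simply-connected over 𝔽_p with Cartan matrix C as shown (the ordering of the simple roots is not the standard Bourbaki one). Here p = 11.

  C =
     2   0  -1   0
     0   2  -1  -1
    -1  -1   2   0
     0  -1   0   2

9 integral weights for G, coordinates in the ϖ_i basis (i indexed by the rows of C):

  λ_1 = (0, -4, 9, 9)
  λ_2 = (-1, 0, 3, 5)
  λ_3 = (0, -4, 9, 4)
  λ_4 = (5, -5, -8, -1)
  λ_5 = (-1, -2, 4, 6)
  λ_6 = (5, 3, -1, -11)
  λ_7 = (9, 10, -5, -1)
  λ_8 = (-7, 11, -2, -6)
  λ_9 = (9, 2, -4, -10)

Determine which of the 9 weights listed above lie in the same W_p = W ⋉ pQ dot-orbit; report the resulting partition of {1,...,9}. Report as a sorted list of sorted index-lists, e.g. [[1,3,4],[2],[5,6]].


C ↔ A_4 under row/col permutation; |W(A_4)| = 120.

Folding the 9 weights λ_j+ρ into Ā_11 (reps in the given 4-coord order):

    λ_1+ρ ↦ (6, 3, 1, 0)
    λ_2+ρ ↦ (0, 1, 4, 6)
    λ_3+ρ ↦ (1, 3, 6, 0)
    λ_4+ρ ↦ (0, 1, 4, 6)
    λ_5+ρ ↦ (0, 1, 4, 6)
    λ_6+ρ ↦ (0, 0, 6, 4)
    λ_7+ρ ↦ (0, 1, 4, 6)
    λ_8+ρ ↦ (0, 0, 6, 4)
    λ_9+ρ ↦ (1, 3, 6, 0)

4 distinct reps among the 9 weights ⇒ 4 W_11-linkage classes:

[[1], [2, 4, 5, 7], [3, 9], [6, 8]]


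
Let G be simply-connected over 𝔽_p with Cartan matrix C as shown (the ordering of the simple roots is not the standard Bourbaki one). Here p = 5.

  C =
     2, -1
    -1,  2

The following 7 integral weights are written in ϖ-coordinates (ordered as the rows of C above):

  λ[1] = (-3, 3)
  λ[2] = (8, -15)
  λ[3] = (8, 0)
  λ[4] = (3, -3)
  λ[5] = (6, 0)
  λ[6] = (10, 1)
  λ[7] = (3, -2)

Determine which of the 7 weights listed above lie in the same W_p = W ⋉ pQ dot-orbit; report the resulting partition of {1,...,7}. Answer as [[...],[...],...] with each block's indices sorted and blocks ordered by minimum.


A_2 Cartan matrix, 2 simple roots permuted; ρ=(1,1).

Alcove-folded reps (p=5, 7 weights, presented ϖ-order):

  [1] (2, 2) · [2] (0, 4) · [3] (0, 4) · [4] (2, 2) · [5] (2, 2) · [6] (2, 2) · [7] (3, 1)

Partition of {1..7} into 3 W_5-dot-orbits:

[[1, 4, 5, 6], [2, 3], [7]]


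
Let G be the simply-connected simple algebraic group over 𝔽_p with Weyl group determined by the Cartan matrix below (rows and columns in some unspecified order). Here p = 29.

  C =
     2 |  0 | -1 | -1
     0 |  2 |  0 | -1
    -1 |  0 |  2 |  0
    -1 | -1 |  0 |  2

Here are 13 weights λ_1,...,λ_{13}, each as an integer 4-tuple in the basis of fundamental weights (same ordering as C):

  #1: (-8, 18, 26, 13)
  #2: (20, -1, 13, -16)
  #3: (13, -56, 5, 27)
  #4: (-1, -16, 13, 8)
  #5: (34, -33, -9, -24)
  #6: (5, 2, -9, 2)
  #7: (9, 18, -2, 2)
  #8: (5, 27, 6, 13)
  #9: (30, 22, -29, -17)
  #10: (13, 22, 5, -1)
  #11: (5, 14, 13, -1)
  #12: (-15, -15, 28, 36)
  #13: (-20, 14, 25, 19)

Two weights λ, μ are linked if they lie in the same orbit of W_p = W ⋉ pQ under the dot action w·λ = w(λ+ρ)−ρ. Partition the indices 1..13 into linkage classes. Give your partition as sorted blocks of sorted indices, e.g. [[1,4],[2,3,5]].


Root system A_4: the 4×4 matrix C matches after relabeling.

Alcove-folded reps (p=29, 13 weights, presented ϖ-order):

  [1] (3, 5, 4, 2);  [2] (6, 9, 8, 0);  [3] (13, 2, 6, 1);  [4] (6, 9, 8, 0);  [5] (2, 3, 6, 1);  [6] (2, 3, 6, 1);  [7] (7, 16, 2, 3);  [8] (13, 2, 6, 1);  [9] (13, 2, 6, 1);  [10] (6, 9, 8, 0);  [11] (6, 9, 8, 0);  [12] (6, 9, 8, 0);  [13] (13, 2, 6, 1)

The 13 indices split into 5 linkage classes (same alcove rep ⇔ same W_29-dot-orbit):

[[1], [2, 4, 10, 11, 12], [3, 8, 9, 13], [5, 6], [7]]


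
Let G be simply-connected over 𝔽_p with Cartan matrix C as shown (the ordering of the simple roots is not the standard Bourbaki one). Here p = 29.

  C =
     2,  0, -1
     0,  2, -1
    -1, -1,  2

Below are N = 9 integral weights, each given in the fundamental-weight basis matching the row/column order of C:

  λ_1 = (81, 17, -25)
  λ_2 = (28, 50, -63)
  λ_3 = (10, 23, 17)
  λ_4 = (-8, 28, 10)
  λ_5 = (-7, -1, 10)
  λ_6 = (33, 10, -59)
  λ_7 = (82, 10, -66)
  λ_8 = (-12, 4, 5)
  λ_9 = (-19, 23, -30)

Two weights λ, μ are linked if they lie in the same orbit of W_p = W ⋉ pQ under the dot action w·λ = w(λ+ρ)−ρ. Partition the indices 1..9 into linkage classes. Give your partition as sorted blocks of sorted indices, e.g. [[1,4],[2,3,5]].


A_3 Cartan matrix, 3 simple roots permuted; ρ=(1,1,1).

Each λ_j+ρ reduced to Ā_29; 3-tuples below use C's row order:

  λ_1 → (6, 0, 5)
  λ_2 → (4, 18, 0)
  λ_3 → (13, 0, 5)
  λ_4 → (4, 18, 0)
  λ_5 → (6, 0, 5)
  λ_6 → (13, 0, 5)
  λ_7 → (4, 18, 0)
  λ_8 → (6, 0, 5)
  λ_9 → (6, 0, 5)

The 9 indices split into 3 linkage classes (same alcove rep ⇔ same W_29-dot-orbit):

[[1, 5, 8, 9], [2, 4, 7], [3, 6]]


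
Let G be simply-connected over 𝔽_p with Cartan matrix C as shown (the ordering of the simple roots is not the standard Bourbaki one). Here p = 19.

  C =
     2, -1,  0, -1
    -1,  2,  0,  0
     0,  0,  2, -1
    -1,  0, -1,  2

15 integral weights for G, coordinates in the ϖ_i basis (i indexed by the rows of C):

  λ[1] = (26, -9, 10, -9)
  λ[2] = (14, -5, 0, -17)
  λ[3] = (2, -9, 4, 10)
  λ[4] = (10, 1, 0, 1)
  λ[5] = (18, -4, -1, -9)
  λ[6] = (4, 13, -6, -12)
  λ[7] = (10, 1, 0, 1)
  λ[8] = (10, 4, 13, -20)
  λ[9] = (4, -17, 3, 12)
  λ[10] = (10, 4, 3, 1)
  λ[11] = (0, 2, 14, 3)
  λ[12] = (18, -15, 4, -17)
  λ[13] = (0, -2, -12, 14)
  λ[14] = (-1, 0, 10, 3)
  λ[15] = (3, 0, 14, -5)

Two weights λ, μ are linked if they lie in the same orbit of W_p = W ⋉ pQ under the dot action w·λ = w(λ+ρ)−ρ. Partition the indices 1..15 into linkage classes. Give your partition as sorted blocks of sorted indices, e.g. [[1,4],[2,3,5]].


Root system A_4: the 4×4 matrix C matches after relabeling.

Folding the 15 weights λ_j+ρ into Ā_19 (reps in the given 4-coord order):

    [1] (8, 3, 8, 0)
    [2] (0, 1, 11, 4)
    [3] (5, 3, 5, 6)
    [4] (11, 2, 1, 2)
    [5] (8, 3, 8, 0)
    [6] (5, 3, 5, 6)
    [7] (11, 2, 1, 2)
    [8] (5, 3, 5, 6)
    [9] (11, 2, 1, 2)
    [10] (11, 2, 1, 2)
    [11] (0, 1, 11, 4)
    [12] (5, 3, 5, 6)
    [13] (0, 1, 11, 4)
    [14] (0, 1, 11, 4)
    [15] (0, 1, 11, 4)

4 distinct reps among the 15 weights ⇒ 4 W_19-linkage classes:

[[1, 5], [2, 11, 13, 14, 15], [3, 6, 8, 12], [4, 7, 9, 10]]


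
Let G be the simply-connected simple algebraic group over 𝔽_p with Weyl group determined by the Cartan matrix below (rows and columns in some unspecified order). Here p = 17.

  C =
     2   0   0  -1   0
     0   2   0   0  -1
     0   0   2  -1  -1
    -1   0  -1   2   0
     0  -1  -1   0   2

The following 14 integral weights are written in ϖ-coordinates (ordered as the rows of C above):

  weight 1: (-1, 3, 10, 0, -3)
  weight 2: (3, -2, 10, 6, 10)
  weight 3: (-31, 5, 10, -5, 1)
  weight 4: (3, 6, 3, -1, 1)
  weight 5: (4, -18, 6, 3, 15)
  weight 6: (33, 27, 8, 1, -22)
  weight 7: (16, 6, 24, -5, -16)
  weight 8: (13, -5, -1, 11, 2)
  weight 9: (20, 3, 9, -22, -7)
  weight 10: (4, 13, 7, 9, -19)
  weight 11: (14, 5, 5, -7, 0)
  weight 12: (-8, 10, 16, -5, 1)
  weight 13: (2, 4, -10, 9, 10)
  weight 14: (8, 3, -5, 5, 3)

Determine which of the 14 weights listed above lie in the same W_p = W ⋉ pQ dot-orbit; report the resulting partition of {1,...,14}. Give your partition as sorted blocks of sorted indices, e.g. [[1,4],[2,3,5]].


Type A_5, rank 5, |W|=720; reorder rows/cols to standard.

λ_j+ρ reflected into Ā_17 (⟨·,θ^∨⟩≤17); 5-tuples as given:

  λ_1+ρ ↦ (0, 2, 9, 1, 2)
  λ_2+ρ ↦ (4, 1, 1, 1, 4)
  λ_3+ρ ↦ (7, 2, 4, 2, 0)
  λ_4+ρ ↦ (4, 7, 4, 0, 2)
  λ_5+ρ ↦ (4, 1, 0, 6, 1)
  λ_6+ρ ↦ (4, 1, 0, 6, 1)
  λ_7+ρ ↦ (4, 7, 4, 0, 2)
  λ_8+ρ ↦ (2, 0, 8, 3, 1)
  λ_9+ρ ↦ (4, 7, 4, 0, 2)
  λ_10+ρ ↦ (0, 2, 9, 1, 2)
  λ_11+ρ ↦ (4, 1, 0, 6, 1)
  λ_12+ρ ↦ (7, 2, 4, 2, 0)
  λ_13+ρ ↦ (0, 2, 9, 1, 2)
  λ_14+ρ ↦ (7, 2, 4, 2, 0)

Linkage partition of the 14 weights (6 classes, p=17):

[[1, 10, 13], [2], [3, 12, 14], [4, 7, 9], [5, 6, 11], [8]]


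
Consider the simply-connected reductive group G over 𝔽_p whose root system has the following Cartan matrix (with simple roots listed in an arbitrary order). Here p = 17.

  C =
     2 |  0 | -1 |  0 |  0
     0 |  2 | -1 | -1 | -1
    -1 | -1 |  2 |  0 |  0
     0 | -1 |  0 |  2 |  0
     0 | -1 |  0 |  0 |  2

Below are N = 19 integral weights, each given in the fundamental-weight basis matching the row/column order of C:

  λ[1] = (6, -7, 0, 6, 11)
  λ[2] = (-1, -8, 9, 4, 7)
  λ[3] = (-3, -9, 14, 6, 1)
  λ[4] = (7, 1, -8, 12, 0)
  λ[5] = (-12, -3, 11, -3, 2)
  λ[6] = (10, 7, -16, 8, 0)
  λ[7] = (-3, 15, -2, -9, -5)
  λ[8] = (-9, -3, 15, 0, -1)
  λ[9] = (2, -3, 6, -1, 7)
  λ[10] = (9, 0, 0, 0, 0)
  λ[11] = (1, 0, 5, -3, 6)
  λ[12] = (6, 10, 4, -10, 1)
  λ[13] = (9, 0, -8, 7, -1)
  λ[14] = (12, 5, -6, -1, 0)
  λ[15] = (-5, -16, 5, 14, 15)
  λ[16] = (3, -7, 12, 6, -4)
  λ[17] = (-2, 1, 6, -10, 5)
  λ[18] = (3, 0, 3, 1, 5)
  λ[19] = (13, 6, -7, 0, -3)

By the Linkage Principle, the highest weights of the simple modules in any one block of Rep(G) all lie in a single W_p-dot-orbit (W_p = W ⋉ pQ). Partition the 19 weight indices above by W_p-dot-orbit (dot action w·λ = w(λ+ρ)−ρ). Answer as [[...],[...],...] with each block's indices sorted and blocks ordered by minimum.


Type D_5, rank 5, |W|=1920; reorder rows/cols to standard.

Ā_17 reps of the 19 weights (D_5, coords as presented):

  [1] (2, 1, 1, 1, 6)
  [2] (0, 5, 1, 2, 1)
  [3] (2, 1, 1, 1, 6)
  [4] (1, 1, 0, 8, 4)
  [5] (8, 1, 1, 0, 1)
  [6] (3, 0, 1, 2, 6)
  [7] (1, 1, 0, 8, 4)
  [8] (8, 1, 1, 0, 1)
  [9] (3, 0, 1, 2, 6)
  [10] (10, 1, 1, 1, 1)
  [11] (2, 1, 1, 1, 6)
  [12] (2, 1, 1, 1, 6)
  [13] (3, 0, 1, 2, 6)
  [14] (8, 1, 1, 0, 1)
  [15] (8, 1, 1, 0, 1)
  [16] (3, 0, 1, 2, 6)
  [17] (0, 5, 1, 2, 1)
  [18] (3, 0, 1, 2, 6)
  [19] (8, 1, 1, 0, 1)

Partition of {1..19} into 6 W_17-dot-orbits:

[[1, 3, 11, 12], [2, 17], [4, 7], [5, 8, 14, 15, 19], [6, 9, 13, 16, 18], [10]]


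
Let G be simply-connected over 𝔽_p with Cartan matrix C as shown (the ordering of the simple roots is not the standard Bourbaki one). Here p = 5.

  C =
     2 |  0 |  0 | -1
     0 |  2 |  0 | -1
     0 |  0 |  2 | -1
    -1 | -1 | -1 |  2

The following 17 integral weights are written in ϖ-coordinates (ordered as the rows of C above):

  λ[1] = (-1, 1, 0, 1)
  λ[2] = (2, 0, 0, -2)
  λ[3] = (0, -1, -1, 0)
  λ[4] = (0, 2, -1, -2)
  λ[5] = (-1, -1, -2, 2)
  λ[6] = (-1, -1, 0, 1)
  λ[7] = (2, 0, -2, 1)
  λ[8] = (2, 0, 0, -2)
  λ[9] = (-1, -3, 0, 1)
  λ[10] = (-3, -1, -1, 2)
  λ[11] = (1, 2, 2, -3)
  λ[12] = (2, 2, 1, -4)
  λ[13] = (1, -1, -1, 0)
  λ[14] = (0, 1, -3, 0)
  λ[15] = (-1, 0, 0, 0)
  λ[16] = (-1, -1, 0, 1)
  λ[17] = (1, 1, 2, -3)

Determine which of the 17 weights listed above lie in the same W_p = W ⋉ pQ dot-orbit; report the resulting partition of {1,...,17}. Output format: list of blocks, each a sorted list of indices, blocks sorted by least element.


D_4 Cartan matrix, 4 simple roots permuted; ρ=(1,1,1,1).

Alcove-folded reps (p=5, 17 weights, presented ϖ-order):

  λ_1+ρ ↦ (0, 2, 1, 0)
  λ_2+ρ ↦ (2, 0, 0, 1)
  λ_3+ρ ↦ (1, 0, 0, 1)
  λ_4+ρ ↦ (0, 2, 1, 0)
  λ_5+ρ ↦ (0, 0, 1, 2)
  λ_6+ρ ↦ (0, 0, 1, 2)
  λ_7+ρ ↦ (2, 0, 0, 1)
  λ_8+ρ ↦ (2, 0, 0, 1)
  λ_9+ρ ↦ (0, 2, 1, 0)
  λ_10+ρ ↦ (2, 0, 0, 1)
  λ_11+ρ ↦ (0, 1, 1, 1)
  λ_12+ρ ↦ (0, 0, 1, 2)
  λ_13+ρ ↦ (2, 0, 0, 1)
  λ_14+ρ ↦ (0, 1, 1, 1)
  λ_15+ρ ↦ (0, 1, 1, 1)
  λ_16+ρ ↦ (0, 0, 1, 2)
  λ_17+ρ ↦ (0, 0, 1, 2)

The 17 indices split into 5 linkage classes (same alcove rep ⇔ same W_5-dot-orbit):

[[1, 4, 9], [2, 7, 8, 10, 13], [3], [5, 6, 12, 16, 17], [11, 14, 15]]


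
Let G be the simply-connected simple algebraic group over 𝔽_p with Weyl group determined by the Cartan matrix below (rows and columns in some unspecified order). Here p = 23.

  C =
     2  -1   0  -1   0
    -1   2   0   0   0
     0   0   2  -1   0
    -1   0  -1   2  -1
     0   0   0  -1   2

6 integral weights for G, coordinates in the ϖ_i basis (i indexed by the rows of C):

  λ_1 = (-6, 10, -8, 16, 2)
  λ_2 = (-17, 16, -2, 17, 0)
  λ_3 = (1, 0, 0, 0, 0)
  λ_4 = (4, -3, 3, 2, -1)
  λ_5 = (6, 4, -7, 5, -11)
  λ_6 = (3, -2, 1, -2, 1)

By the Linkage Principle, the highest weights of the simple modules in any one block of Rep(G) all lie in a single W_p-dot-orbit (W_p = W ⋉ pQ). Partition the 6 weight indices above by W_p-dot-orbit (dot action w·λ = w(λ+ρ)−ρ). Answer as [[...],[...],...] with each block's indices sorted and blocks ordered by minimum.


Dynkin diagram of C (from the 8 off-diagonal −1 entries): D_5.

W_23-reps of the 6 weights in Ā_23 (same 5-coord order as C):

    λ_1+ρ ↦ (3, 2, 4, 3, 0)
    λ_2+ρ ↦ (2, 1, 1, 1, 1)
    λ_3+ρ ↦ (2, 1, 1, 1, 1)
    λ_4+ρ ↦ (3, 2, 4, 3, 0)
    λ_5+ρ ↦ (3, 2, 4, 3, 0)
    λ_6+ρ ↦ (2, 1, 1, 1, 1)

Partition of {1..6} into 2 W_23-dot-orbits:

[[1, 4, 5], [2, 3, 6]]


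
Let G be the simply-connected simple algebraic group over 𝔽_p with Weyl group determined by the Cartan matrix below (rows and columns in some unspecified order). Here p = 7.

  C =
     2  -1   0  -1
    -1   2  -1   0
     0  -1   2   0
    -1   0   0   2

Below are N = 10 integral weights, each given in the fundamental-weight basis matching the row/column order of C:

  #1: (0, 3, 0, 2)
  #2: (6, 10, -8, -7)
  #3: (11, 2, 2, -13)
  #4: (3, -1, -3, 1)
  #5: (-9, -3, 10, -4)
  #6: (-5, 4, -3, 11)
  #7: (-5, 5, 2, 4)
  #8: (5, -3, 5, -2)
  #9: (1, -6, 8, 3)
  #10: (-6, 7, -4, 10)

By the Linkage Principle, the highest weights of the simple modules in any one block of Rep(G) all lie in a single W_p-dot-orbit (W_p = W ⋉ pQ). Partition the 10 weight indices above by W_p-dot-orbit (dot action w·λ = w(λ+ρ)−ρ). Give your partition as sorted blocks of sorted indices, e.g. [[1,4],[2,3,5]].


A_4 Cartan matrix, 4 simple roots permuted; ρ=(1,1,1,1).

Ā_7 reps of the 10 weights (A_4, coords as presented):

  1: (1, 3, 1, 1);  2: (0, 4, 0, 1);  3: (1, 0, 2, 3);  4: (2, 2, 0, 2);  5: (1, 2, 1, 2);  6: (1, 3, 1, 1);  7: (2, 2, 0, 2);  8: (1, 2, 1, 2);  9: (1, 2, 1, 2);  10: (0, 4, 0, 1)

Linkage partition of the 10 weights (5 classes, p=7):

[[1, 6], [2, 10], [3], [4, 7], [5, 8, 9]]


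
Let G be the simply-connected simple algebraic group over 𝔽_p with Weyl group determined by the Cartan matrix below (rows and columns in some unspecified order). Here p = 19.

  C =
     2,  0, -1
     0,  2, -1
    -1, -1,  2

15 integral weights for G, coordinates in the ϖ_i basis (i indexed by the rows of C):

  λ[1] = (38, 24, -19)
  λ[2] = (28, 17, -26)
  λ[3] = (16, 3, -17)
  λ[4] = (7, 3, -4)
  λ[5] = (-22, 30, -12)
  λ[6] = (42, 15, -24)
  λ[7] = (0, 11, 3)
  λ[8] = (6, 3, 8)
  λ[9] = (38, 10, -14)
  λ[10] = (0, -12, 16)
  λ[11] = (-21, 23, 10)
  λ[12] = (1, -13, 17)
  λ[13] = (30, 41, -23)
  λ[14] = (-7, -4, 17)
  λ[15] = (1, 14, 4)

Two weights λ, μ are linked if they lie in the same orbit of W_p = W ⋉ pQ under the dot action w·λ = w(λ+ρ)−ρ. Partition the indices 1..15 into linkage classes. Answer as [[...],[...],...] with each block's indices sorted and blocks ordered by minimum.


Dynkin diagram of C (from the 4 off-diagonal −1 entries): A_3.

Folding the 15 weights λ_j+ρ into Ā_19 (reps in the given 3-coord order):

  1: (1, 11, 6);  2: (6, 3, 9);  3: (1, 12, 4);  4: (5, 1, 3);  5: (1, 11, 6);  6: (1, 12, 4);  7: (1, 12, 4);  8: (6, 3, 9);  9: (1, 11, 6);  10: (1, 11, 6);  11: (5, 1, 3);  12: (1, 11, 6);  13: (6, 3, 9);  14: (6, 3, 9);  15: (1, 12, 4)

Grouping the 15 weights by Ā_19-representative: 4 linkage classes.

[[1, 5, 9, 10, 12], [2, 8, 13, 14], [3, 6, 7, 15], [4, 11]]


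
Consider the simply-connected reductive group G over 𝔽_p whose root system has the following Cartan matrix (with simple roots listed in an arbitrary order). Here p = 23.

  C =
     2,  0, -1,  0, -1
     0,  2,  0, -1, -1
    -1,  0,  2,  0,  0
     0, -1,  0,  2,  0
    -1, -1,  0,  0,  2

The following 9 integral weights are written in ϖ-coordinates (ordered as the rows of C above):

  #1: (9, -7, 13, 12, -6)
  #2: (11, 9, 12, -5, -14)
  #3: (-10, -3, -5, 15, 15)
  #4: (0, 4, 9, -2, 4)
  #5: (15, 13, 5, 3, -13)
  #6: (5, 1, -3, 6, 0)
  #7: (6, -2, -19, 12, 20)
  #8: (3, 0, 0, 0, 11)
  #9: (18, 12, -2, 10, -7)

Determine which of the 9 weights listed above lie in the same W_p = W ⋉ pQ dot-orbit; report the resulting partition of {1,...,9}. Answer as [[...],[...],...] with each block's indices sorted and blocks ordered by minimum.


Cartan matrix: type A_5 (|W|=720); un-permuting the 5 rows.

Folding the 9 weights λ_j+ρ into Ā_23 (reps in the given 5-coord order):

  [1] (1, 4, 10, 1, 5)
  [2] (1, 4, 10, 1, 5)
  [3] (4, 2, 2, 7, 1)
  [4] (1, 4, 10, 1, 5)
  [5] (4, 1, 1, 1, 12)
  [6] (4, 2, 2, 7, 1)
  [7] (1, 4, 10, 1, 5)
  [8] (4, 1, 1, 1, 12)
  [9] (1, 4, 10, 1, 5)

These 9 weights hit 3 W_23-dot-orbits; sizes (5, 2, 2):

[[1, 2, 4, 7, 9], [3, 6], [5, 8]]


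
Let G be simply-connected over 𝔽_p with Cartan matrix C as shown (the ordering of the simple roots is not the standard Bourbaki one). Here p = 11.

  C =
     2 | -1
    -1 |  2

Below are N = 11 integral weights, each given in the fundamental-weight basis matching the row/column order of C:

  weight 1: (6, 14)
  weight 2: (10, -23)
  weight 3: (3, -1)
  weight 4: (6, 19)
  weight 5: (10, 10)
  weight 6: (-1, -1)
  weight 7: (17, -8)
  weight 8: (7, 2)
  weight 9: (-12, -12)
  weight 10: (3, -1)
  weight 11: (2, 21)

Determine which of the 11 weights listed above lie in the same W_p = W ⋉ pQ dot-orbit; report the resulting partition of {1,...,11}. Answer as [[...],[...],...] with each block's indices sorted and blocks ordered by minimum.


Root system A_2: the 2×2 matrix C matches after relabeling.

Alcove-folded reps (p=11, 11 weights, presented ϖ-order):

    1: (4, 0)
    2: (0, 0)
    3: (4, 0)
    4: (4, 5)
    5: (0, 0)
    6: (0, 0)
    7: (4, 0)
    8: (8, 3)
    9: (0, 0)
    10: (4, 0)
    11: (8, 3)

Partition of {1..11} into 4 W_11-dot-orbits:

[[1, 3, 7, 10], [2, 5, 6, 9], [4], [8, 11]]


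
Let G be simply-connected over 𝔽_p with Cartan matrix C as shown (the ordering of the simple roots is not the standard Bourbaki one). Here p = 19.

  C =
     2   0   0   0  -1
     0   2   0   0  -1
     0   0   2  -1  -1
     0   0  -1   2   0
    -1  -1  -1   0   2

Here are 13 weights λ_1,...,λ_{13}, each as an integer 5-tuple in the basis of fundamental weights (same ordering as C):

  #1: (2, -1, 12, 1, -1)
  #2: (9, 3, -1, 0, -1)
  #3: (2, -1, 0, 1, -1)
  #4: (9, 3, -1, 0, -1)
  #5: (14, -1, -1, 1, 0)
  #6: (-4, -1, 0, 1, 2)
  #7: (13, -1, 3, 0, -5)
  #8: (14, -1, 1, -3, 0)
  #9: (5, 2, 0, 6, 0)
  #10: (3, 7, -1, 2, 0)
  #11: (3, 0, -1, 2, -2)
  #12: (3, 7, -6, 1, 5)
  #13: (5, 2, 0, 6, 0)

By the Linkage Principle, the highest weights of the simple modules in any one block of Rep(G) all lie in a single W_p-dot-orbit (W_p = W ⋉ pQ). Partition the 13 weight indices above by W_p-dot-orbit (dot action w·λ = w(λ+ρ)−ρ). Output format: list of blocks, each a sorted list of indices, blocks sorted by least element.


Root system D_5: the 5×5 matrix C matches after relabeling.

W_19-reps of the 13 weights in Ā_19 (same 5-coord order as C):

  λ_1+ρ ↦ (3, 0, 1, 2, 0);  λ_2+ρ ↦ (10, 4, 0, 1, 0);  λ_3+ρ ↦ (3, 0, 1, 2, 0);  λ_4+ρ ↦ (10, 4, 0, 1, 0);  λ_5+ρ ↦ (15, 0, 0, 2, 1);  λ_6+ρ ↦ (3, 0, 1, 2, 0);  λ_7+ρ ↦ (10, 4, 0, 1, 0);  λ_8+ρ ↦ (15, 0, 0, 2, 1);  λ_9+ρ ↦ (6, 3, 0, 7, 1);  λ_10+ρ ↦ (4, 8, 0, 3, 1);  λ_11+ρ ↦ (3, 0, 1, 2, 0);  λ_12+ρ ↦ (4, 8, 0, 3, 1);  λ_13+ρ ↦ (6, 3, 0, 7, 1)

5 distinct reps among the 13 weights ⇒ 5 W_19-linkage classes:

[[1, 3, 6, 11], [2, 4, 7], [5, 8], [9, 13], [10, 12]]


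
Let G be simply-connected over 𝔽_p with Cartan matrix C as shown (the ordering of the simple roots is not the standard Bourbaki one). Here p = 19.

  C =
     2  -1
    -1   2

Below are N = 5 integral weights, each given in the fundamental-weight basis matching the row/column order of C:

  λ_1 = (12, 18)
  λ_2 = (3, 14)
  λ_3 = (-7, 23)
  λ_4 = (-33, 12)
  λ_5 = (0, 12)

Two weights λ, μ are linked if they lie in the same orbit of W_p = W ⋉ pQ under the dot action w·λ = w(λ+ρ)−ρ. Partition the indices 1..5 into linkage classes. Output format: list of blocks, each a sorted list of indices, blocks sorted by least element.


Type A_2, rank 2, |W|=6; reorder rows/cols to standard.

Each λ_j+ρ reduced to Ā_19; 2-tuples below use C's row order:

  1: (0, 6);  2: (4, 15);  3: (1, 13);  4: (0, 6);  5: (1, 13)

Grouping the 5 weights by Ā_19-representative: 3 linkage classes.

[[1, 4], [2], [3, 5]]


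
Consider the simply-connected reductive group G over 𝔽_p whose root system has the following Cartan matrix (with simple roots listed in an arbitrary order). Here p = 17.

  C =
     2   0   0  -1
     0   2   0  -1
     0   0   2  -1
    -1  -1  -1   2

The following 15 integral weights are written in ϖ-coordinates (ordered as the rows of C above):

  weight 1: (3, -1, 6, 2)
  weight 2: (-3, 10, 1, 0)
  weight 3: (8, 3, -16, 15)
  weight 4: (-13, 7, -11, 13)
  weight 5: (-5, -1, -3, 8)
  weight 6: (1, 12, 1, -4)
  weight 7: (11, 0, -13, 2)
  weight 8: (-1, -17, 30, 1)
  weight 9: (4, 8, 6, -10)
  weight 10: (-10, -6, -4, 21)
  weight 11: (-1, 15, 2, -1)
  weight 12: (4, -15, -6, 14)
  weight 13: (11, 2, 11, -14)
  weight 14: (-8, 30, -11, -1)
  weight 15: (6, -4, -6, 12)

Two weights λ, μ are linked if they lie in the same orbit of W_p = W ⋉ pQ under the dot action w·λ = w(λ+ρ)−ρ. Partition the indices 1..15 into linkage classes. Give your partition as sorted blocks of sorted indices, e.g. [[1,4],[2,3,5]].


C ↔ D_4 under row/col permutation; |W(D_4)| = 192.

Ā_17 reps of the 15 weights (D_4, coords as presented):

    1: (4, 0, 7, 3)
    2: (1, 10, 1, 1)
    3: (3, 8, 3, 1)
    4: (4, 0, 2, 3)
    5: (4, 0, 2, 3)
    6: (1, 10, 1, 1)
    7: (3, 8, 3, 1)
    8: (2, 14, 1, 0)
    9: (4, 0, 2, 3)
    10: (4, 0, 2, 3)
    11: (2, 14, 1, 0)
    12: (1, 10, 1, 1)
    13: (1, 10, 1, 1)
    14: (4, 0, 7, 3)
    15: (4, 0, 2, 3)

Linkage partition of the 15 weights (5 classes, p=17):

[[1, 14], [2, 6, 12, 13], [3, 7], [4, 5, 9, 10, 15], [8, 11]]


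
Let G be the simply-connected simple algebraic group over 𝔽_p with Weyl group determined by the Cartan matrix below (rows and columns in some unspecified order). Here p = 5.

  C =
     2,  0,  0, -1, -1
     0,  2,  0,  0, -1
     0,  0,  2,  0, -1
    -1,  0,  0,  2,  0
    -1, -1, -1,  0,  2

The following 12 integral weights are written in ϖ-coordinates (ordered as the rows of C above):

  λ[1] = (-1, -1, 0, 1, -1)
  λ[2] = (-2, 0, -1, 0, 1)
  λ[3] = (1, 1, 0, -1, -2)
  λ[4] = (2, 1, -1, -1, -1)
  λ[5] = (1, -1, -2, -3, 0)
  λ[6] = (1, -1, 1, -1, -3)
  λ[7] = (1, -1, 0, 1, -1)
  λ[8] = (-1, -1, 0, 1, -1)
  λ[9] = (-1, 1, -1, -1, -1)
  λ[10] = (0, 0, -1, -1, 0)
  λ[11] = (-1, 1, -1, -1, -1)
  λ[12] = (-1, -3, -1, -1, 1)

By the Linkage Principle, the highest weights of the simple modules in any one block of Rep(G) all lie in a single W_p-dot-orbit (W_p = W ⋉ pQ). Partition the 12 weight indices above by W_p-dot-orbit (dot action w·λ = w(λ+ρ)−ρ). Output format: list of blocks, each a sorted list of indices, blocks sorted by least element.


Cartan matrix: type D_5 (|W|=1920); un-permuting the 5 rows.

W_5-reps of the 12 weights in Ā_5 (same 5-coord order as C):

  λ_1 → (0, 0, 1, 2, 0);  λ_2 → (1, 1, 0, 0, 1);  λ_3 → (1, 1, 0, 0, 1);  λ_4 → (0, 2, 0, 0, 0);  λ_5 → (0, 0, 1, 2, 0);  λ_6 → (0, 2, 0, 0, 0);  λ_7 → (0, 0, 1, 2, 0);  λ_8 → (0, 0, 1, 2, 0);  λ_9 → (0, 2, 0, 0, 0);  λ_10 → (1, 1, 0, 0, 1);  λ_11 → (0, 2, 0, 0, 0);  λ_12 → (0, 2, 0, 0, 0)

The 12 indices split into 3 linkage classes (same alcove rep ⇔ same W_5-dot-orbit):

[[1, 5, 7, 8], [2, 3, 10], [4, 6, 9, 11, 12]]


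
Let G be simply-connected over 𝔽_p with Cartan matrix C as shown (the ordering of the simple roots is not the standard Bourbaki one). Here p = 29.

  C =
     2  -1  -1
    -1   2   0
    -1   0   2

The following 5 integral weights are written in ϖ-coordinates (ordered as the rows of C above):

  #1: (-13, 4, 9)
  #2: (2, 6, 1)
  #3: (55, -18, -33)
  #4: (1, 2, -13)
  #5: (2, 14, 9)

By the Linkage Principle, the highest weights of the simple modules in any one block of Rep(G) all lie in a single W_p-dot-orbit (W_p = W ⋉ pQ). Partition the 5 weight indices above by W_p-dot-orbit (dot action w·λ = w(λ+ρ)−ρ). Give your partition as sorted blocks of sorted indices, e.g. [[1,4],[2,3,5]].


Root system A_3: the 3×3 matrix C matches after relabeling.

W_29-reps of the 5 weights in Ā_29 (same 3-coord order as C):

    λ_1 → (3, 7, 2)
    λ_2 → (3, 7, 2)
    λ_3 → (3, 7, 2)
    λ_4 → (3, 7, 2)
    λ_5 → (3, 15, 10)

Grouping the 5 weights by Ā_29-representative: 2 linkage classes.

[[1, 2, 3, 4], [5]]


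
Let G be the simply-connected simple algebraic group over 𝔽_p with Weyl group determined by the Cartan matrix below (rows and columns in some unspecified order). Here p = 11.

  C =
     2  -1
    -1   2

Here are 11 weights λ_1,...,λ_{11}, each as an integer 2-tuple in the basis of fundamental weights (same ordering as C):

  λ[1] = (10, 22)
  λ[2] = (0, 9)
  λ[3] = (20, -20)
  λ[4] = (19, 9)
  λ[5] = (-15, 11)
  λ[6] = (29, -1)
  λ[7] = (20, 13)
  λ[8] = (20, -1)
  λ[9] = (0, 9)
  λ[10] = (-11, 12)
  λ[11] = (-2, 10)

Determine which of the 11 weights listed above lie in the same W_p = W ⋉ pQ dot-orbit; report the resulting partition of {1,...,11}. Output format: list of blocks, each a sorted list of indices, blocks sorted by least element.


Root system A_2: the 2×2 matrix C matches after relabeling.

W_11-reps of the 11 weights in Ā_11 (same 2-coord order as C):

    1: (1, 10)
    2: (1, 10)
    3: (8, 1)
    4: (8, 1)
    5: (8, 1)
    6: (0, 3)
    7: (8, 1)
    8: (1, 10)
    9: (1, 10)
    10: (8, 1)
    11: (1, 10)

3 distinct reps among the 11 weights ⇒ 3 W_11-linkage classes:

[[1, 2, 8, 9, 11], [3, 4, 5, 7, 10], [6]]


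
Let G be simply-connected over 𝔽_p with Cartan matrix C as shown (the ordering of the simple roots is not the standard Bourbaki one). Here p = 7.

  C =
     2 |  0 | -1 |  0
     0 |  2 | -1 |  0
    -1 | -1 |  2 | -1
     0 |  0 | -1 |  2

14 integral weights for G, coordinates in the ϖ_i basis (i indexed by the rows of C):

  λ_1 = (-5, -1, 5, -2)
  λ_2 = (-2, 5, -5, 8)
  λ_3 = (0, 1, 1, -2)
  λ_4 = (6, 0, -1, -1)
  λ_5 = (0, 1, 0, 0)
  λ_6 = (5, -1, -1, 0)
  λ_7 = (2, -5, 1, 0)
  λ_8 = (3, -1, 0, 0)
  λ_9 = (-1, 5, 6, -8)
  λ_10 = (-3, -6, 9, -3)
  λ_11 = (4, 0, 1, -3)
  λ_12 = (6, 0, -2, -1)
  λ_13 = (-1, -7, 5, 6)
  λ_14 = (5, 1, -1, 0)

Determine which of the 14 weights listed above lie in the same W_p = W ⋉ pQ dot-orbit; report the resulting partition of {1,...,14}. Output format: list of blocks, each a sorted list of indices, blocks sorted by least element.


Type D_4, rank 4, |W|=192; reorder rows/cols to standard.

Each λ_j+ρ reduced to Ā_7; 4-tuples below use C's row order:

  λ_1 → (4, 0, 1, 1)
  λ_2 → (1, 2, 1, 1)
  λ_3 → (1, 2, 1, 1)
  λ_4 → (6, 0, 0, 1)
  λ_5 → (1, 2, 1, 1)
  λ_6 → (6, 0, 0, 1)
  λ_7 → (1, 2, 1, 1)
  λ_8 → (4, 0, 1, 1)
  λ_9 → (6, 0, 0, 1)
  λ_10 → (1, 2, 1, 1)
  λ_11 → (4, 0, 1, 1)
  λ_12 → (6, 0, 0, 1)
  λ_13 → (6, 0, 0, 1)
  λ_14 → (4, 0, 1, 1)

Grouping the 14 weights by Ā_7-representative: 3 linkage classes.

[[1, 8, 11, 14], [2, 3, 5, 7, 10], [4, 6, 9, 12, 13]]


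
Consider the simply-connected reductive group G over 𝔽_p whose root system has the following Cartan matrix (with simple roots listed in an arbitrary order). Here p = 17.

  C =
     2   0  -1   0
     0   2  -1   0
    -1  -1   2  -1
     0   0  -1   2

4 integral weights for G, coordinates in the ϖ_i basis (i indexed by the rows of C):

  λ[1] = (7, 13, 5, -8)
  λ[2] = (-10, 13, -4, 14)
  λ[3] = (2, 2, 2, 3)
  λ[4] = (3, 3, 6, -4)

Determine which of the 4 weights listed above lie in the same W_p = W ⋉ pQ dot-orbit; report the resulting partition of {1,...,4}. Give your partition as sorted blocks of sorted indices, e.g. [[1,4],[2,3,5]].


Cartan matrix: type D_4 (|W|=192); un-permuting the 4 rows.

λ_j+ρ reflected into Ā_17 (⟨·,θ^∨⟩≤17); 4-tuples as given:

    1: (3, 3, 3, 4)
    2: (3, 2, 0, 3)
    3: (3, 3, 3, 4)
    4: (4, 4, 2, 3)

The 4 indices split into 3 linkage classes (same alcove rep ⇔ same W_17-dot-orbit):

[[1, 3], [2], [4]]


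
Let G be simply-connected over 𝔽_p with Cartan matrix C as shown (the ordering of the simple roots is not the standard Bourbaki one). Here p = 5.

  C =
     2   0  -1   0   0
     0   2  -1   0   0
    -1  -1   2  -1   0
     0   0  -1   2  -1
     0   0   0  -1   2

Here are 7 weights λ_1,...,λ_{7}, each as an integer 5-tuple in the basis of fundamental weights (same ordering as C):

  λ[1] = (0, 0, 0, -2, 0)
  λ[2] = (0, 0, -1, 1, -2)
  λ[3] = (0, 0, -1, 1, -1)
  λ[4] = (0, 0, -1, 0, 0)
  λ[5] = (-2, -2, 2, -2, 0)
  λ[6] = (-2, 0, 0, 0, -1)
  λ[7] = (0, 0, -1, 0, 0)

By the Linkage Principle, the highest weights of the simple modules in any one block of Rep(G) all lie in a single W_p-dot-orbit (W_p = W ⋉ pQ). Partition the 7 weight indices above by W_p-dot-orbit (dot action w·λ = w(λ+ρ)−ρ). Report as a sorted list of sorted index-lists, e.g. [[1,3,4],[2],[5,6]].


Dynkin diagram of C (from the 8 off-diagonal −1 entries): D_5.

λ_j+ρ reflected into Ā_5 (⟨·,θ^∨⟩≤5); 5-tuples as given:

  [1] (1, 1, 0, 1, 0) · [2] (1, 1, 0, 1, 1) · [3] (1, 1, 0, 1, 0) · [4] (1, 1, 0, 1, 1) · [5] (1, 1, 0, 1, 0) · [6] (1, 1, 0, 1, 0) · [7] (1, 1, 0, 1, 1)

Grouping the 7 weights by Ā_5-representative: 2 linkage classes.

[[1, 3, 5, 6], [2, 4, 7]]


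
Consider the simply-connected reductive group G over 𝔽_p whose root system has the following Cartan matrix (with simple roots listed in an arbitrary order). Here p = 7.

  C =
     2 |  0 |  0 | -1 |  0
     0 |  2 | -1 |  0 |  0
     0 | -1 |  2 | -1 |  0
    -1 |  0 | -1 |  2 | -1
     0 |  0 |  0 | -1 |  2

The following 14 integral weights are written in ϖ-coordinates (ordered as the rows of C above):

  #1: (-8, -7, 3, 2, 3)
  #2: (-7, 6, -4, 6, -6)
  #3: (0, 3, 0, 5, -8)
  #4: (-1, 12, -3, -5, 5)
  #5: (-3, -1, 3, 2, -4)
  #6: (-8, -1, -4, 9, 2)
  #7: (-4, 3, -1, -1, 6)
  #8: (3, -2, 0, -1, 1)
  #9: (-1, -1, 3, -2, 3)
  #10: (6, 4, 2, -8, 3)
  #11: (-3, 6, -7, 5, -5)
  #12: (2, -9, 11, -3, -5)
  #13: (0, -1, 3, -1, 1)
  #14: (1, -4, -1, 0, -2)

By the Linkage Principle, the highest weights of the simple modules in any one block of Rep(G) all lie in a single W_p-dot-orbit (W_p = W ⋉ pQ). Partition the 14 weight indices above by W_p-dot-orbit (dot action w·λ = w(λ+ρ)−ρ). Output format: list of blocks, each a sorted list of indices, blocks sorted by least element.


Dynkin diagram of C (from the 8 off-diagonal −1 entries): D_5.

Alcove-folded reps (p=7, 14 weights, presented ϖ-order):

  1: (1, 0, 0, 0, 2)
  2: (1, 0, 0, 0, 2)
  3: (4, 1, 0, 0, 2)
  4: (4, 1, 0, 0, 2)
  5: (0, 0, 0, 2, 1)
  6: (1, 0, 0, 0, 3)
  7: (1, 0, 0, 0, 3)
  8: (4, 1, 0, 0, 2)
  9: (1, 0, 0, 0, 3)
  10: (1, 0, 0, 0, 2)
  11: (4, 1, 0, 0, 2)
  12: (1, 1, 0, 1, 2)
  13: (1, 0, 0, 0, 2)
  14: (1, 0, 0, 0, 2)

Partition of {1..14} into 5 W_7-dot-orbits:

[[1, 2, 10, 13, 14], [3, 4, 8, 11], [5], [6, 7, 9], [12]]


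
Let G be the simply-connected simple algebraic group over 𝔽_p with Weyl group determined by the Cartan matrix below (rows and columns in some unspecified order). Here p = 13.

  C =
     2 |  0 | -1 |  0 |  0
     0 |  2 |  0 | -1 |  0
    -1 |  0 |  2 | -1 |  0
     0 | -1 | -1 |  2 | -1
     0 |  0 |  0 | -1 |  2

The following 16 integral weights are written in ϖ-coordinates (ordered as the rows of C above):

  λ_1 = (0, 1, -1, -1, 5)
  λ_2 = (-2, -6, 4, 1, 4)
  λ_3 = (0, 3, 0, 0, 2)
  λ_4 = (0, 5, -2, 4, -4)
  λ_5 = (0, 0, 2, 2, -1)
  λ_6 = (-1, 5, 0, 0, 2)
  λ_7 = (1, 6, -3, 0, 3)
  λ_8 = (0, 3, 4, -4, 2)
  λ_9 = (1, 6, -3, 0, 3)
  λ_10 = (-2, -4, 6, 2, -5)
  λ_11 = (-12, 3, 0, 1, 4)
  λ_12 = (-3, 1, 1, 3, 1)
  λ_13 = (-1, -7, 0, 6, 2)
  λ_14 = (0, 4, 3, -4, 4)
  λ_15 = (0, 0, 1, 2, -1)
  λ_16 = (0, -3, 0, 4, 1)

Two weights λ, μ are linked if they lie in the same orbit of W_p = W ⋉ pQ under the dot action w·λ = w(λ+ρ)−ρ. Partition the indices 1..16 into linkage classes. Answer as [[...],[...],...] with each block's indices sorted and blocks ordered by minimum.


C ↔ D_5 under row/col permutation; |W(D_5)| = 1920.

Alcove-folded reps (p=13, 16 weights, presented ϖ-order):

    1: (1, 2, 0, 0, 6)
    2: (1, 2, 1, 3, 2)
    3: (1, 4, 1, 1, 3)
    4: (0, 6, 1, 1, 3)
    5: (1, 1, 2, 3, 0)
    6: (0, 6, 1, 1, 3)
    7: (0, 6, 1, 1, 3)
    8: (1, 1, 2, 3, 0)
    9: (0, 6, 1, 1, 3)
    10: (1, 1, 2, 3, 0)
    11: (1, 4, 1, 1, 3)
    12: (1, 2, 1, 3, 2)
    13: (0, 6, 1, 1, 3)
    14: (1, 2, 1, 3, 2)
    15: (1, 1, 2, 3, 0)
    16: (1, 2, 1, 3, 2)

The 16 indices split into 5 linkage classes (same alcove rep ⇔ same W_13-dot-orbit):

[[1], [2, 12, 14, 16], [3, 11], [4, 6, 7, 9, 13], [5, 8, 10, 15]]
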